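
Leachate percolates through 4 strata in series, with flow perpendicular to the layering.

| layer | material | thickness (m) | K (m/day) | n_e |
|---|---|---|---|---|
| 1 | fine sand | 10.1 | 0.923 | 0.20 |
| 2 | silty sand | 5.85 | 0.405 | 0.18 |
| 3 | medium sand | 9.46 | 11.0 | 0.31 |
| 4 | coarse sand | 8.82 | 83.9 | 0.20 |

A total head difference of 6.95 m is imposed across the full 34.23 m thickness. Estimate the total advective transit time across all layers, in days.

With flow normal to the layers, continuity requires the same specific discharge q through every layer.
Σ(b_i/K_i) = 10.1/0.923 + 5.85/0.405 + 9.46/11.0 + 8.82/83.9 = 26.35 d.
q = Δh / Σ(b_i/K_i) = 6.95 / 26.35 = 0.2637 m/day.
In each layer the seepage velocity is v_i = q/n_i, so the layer transit time is t_i = b_i·n_i / q:
  layer 1 (fine sand): t_1 = 10.1 × 0.20 / 0.2637 = 7.659 d
  layer 2 (silty sand): t_2 = 5.85 × 0.18 / 0.2637 = 3.993 d
  layer 3 (medium sand): t_3 = 9.46 × 0.31 / 0.2637 = 11.12 d
  layer 4 (coarse sand): t_4 = 8.82 × 0.20 / 0.2637 = 6.689 d
Total t = Σ t_i = 29.46 days.

29.5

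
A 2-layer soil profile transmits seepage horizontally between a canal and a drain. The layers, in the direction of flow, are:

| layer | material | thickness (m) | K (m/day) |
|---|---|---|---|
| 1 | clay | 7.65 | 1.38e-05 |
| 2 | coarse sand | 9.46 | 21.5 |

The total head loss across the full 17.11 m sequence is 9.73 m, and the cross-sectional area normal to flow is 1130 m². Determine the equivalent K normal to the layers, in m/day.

Flow is perpendicular to layering, so the layers act in series and the equivalent K is the thickness-weighted harmonic mean.
Total thickness L = 7.65 + 9.46 = 17.11 m.
Σ(b_i/K_i) = 7.65/1.38e-05 + 9.46/21.5 = 5.543e+05 d.
K_eq = L / Σ(b_i/K_i) = 17.11 / 5.543e+05 = 3.087e-05 m/day.

3.09e-05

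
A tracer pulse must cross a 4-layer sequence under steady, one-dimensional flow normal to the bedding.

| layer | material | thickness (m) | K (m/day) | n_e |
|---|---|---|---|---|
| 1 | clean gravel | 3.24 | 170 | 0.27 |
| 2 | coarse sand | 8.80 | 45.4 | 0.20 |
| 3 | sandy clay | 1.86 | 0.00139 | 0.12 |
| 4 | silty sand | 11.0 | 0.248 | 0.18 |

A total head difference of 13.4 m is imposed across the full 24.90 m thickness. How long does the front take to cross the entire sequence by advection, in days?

With flow normal to the layers, continuity requires the same specific discharge q through every layer.
Σ(b_i/K_i) = 3.24/170 + 8.80/45.4 + 1.86/0.00139 + 11.0/0.248 = 1383 d.
q = Δh / Σ(b_i/K_i) = 13.4 / 1383 = 0.009691 m/day.
In each layer the seepage velocity is v_i = q/n_i, so the layer transit time is t_i = b_i·n_i / q:
  layer 1 (clean gravel): t_1 = 3.24 × 0.27 / 0.009691 = 90.27 d
  layer 2 (coarse sand): t_2 = 8.80 × 0.20 / 0.009691 = 181.6 d
  layer 3 (sandy clay): t_3 = 1.86 × 0.12 / 0.009691 = 23.03 d
  layer 4 (silty sand): t_4 = 11.0 × 0.18 / 0.009691 = 204.3 d
Total t = Σ t_i = 499.2 days.

499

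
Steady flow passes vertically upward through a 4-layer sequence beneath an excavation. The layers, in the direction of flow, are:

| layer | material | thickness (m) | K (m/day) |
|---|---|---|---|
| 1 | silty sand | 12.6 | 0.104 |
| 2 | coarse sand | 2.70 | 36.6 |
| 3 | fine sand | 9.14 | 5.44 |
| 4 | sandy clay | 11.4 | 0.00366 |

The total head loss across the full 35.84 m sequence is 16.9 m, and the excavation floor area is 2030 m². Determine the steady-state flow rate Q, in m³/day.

Flow is perpendicular to layering, so the layers act in series and the equivalent K is the thickness-weighted harmonic mean.
Total thickness L = 12.6 + 2.70 + 9.14 + 11.4 = 35.84 m.
Σ(b_i/K_i) = 12.6/0.104 + 2.70/36.6 + 9.14/5.44 + 11.4/0.00366 = 3238 d.
K_eq = L / Σ(b_i/K_i) = 35.84 / 3238 = 0.01107 m/day.
Q = K_eq · A · (Δh/L) = 0.01107 × 2030 × (16.9/35.84) = 10.60 m³/day.

10.6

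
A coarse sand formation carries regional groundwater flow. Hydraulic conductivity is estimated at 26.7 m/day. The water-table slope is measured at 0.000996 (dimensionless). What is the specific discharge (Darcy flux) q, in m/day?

Hydraulic gradient i = 0.000996.
Specific discharge q = K · i = 26.70 × 0.0009960 = 0.02659 m/day.

0.0266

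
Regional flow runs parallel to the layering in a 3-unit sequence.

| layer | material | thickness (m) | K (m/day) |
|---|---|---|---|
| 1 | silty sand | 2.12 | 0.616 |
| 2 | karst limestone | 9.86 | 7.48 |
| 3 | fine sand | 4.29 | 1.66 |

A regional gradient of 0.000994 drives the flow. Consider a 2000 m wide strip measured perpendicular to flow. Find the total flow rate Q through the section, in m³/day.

163

Flow is parallel to layering, so each bed carries its own Darcy discharge and the transmissivities add.
Σ(K_i·b_i) = 0.616×2.12 + 7.48×9.86 + 1.66×4.29 = 82.18 m²/day.
Hydraulic gradient i = 0.000994.
Q = Σ(K_i·b_i) · W · i = 82.18 × 2000 × 0.0009940 = 163.4 m³/day.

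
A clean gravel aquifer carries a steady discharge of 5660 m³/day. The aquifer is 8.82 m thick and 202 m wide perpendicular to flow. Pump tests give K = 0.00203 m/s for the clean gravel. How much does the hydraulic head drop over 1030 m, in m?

18.7

Convert K: 0.00203 m/s × 86400 = 175.4 m/day.
Cross-sectional area A = 202 × 8.82 = 1782 m².
From Q = K·A·i, i = Q / (K·A) = 5660 / (175.4 × 1782) = 0.01811.
Head loss Δh = i · L = 0.01811 × 1030 = 18.66 m.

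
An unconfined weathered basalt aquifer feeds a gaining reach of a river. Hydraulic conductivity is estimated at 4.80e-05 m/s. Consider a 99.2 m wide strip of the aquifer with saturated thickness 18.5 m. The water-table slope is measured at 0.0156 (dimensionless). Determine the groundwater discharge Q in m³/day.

Convert K: 4.80e-05 m/s × 86400 = 4.147 m/day.
Cross-sectional area A = 99.2 × 18.5 = 1835 m².
Hydraulic gradient i = 0.0156.
Darcy's law: Q = K · A · i = 4.147 × 1835 × 0.01560 = 118.7 m³/day.

119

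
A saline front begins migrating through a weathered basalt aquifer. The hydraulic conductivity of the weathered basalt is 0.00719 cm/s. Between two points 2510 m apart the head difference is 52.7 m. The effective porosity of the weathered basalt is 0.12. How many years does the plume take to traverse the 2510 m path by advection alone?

6.32

Convert K: 0.00719 cm/s × 864 = 6.212 m/day.
Hydraulic gradient i = Δh / L = 52.7 / 2510 = 0.02100.
Darcy flux q = K · i = 6.212 × 0.02100 = 0.1304 m/day.
Seepage velocity v = q / n_e = 0.1304 / 0.12 = 1.087 m/day.
Travel time t = L / v = 2510 / 1.087 = 2309 days = 6.322 years.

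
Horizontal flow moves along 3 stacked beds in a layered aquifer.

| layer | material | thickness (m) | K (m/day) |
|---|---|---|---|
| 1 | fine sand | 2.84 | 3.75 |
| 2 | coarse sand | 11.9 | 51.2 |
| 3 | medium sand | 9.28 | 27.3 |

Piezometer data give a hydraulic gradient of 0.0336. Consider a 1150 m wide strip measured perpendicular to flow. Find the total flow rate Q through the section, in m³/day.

Flow is parallel to layering, so each bed carries its own Darcy discharge and the transmissivities add.
Σ(K_i·b_i) = 3.75×2.84 + 51.2×11.9 + 27.3×9.28 = 873.3 m²/day.
Hydraulic gradient i = 0.0336.
Q = Σ(K_i·b_i) · W · i = 873.3 × 1150 × 0.03360 = 33743 m³/day.

33700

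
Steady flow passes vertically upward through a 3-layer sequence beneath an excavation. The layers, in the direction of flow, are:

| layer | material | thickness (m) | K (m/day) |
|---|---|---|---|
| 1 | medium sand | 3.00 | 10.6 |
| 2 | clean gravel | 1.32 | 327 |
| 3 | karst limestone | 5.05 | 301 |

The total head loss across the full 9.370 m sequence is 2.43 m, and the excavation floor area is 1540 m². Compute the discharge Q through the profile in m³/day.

12300

Flow is perpendicular to layering, so the layers act in series and the equivalent K is the thickness-weighted harmonic mean.
Total thickness L = 3.00 + 1.32 + 5.05 = 9.370 m.
Σ(b_i/K_i) = 3.00/10.6 + 1.32/327 + 5.05/301 = 0.3038 d.
K_eq = L / Σ(b_i/K_i) = 9.370 / 0.3038 = 30.84 m/day.
Q = K_eq · A · (Δh/L) = 30.84 × 1540 × (2.43/9.370) = 12317 m³/day.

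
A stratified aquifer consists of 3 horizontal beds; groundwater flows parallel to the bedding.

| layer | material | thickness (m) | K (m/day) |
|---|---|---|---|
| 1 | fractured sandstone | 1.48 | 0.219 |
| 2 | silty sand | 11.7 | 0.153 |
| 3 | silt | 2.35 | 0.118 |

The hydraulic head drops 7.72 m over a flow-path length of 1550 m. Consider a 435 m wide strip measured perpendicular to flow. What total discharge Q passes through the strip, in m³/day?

5.18

Flow is parallel to layering, so each bed carries its own Darcy discharge and the transmissivities add.
Σ(K_i·b_i) = 0.219×1.48 + 0.153×11.7 + 0.118×2.35 = 2.392 m²/day.
Hydraulic gradient i = Δh / L = 7.72 / 1550 = 0.004981.
Q = Σ(K_i·b_i) · W · i = 2.392 × 435 × 0.004981 = 5.181 m³/day.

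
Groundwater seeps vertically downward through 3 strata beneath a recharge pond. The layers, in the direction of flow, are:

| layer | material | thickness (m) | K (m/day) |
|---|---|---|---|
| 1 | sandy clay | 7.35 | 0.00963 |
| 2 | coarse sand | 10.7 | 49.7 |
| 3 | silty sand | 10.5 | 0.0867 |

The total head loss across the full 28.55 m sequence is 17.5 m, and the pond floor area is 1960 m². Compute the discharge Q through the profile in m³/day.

Flow is perpendicular to layering, so the layers act in series and the equivalent K is the thickness-weighted harmonic mean.
Total thickness L = 7.35 + 10.7 + 10.5 = 28.55 m.
Σ(b_i/K_i) = 7.35/0.00963 + 10.7/49.7 + 10.5/0.0867 = 884.6 d.
K_eq = L / Σ(b_i/K_i) = 28.55 / 884.6 = 0.03228 m/day.
Q = K_eq · A · (Δh/L) = 0.03228 × 1960 × (17.5/28.55) = 38.78 m³/day.

38.8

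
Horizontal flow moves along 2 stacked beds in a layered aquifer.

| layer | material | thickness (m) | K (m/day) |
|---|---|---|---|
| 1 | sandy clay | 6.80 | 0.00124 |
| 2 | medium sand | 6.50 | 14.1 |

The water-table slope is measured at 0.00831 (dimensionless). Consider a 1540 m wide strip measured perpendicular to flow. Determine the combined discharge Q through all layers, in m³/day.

Flow is parallel to layering, so each bed carries its own Darcy discharge and the transmissivities add.
Σ(K_i·b_i) = 0.00124×6.80 + 14.1×6.50 = 91.66 m²/day.
Hydraulic gradient i = 0.00831.
Q = Σ(K_i·b_i) · W · i = 91.66 × 1540 × 0.008310 = 1173 m³/day.

1170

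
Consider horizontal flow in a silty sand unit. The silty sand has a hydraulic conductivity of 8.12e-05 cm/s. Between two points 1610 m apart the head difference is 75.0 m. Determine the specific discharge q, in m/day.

0.00327

Convert K: 8.12e-05 cm/s × 864 = 0.07016 m/day.
Hydraulic gradient i = Δh / L = 75.0 / 1610 = 0.04658.
Specific discharge q = K · i = 0.07016 × 0.04658 = 0.003268 m/day.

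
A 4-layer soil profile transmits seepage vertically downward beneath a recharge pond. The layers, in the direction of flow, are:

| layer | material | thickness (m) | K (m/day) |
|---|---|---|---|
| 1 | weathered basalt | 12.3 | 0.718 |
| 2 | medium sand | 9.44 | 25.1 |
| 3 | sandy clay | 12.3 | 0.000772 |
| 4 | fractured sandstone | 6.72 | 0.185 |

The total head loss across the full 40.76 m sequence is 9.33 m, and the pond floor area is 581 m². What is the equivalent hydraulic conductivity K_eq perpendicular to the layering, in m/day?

0.00255

Flow is perpendicular to layering, so the layers act in series and the equivalent K is the thickness-weighted harmonic mean.
Total thickness L = 12.3 + 9.44 + 12.3 + 6.72 = 40.76 m.
Σ(b_i/K_i) = 12.3/0.718 + 9.44/25.1 + 12.3/0.000772 + 6.72/0.185 = 15986 d.
K_eq = L / Σ(b_i/K_i) = 40.76 / 15986 = 0.002550 m/day.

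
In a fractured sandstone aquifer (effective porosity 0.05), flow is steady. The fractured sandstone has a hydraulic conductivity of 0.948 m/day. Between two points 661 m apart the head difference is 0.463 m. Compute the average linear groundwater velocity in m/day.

0.0133

Hydraulic gradient i = Δh / L = 0.463 / 661 = 0.0007005.
Darcy flux q = K · i = 0.9480 × 0.0007005 = 0.0006640 m/day.
Seepage velocity v = q / n_e = 0.0006640 / 0.05 = 0.01328 m/day.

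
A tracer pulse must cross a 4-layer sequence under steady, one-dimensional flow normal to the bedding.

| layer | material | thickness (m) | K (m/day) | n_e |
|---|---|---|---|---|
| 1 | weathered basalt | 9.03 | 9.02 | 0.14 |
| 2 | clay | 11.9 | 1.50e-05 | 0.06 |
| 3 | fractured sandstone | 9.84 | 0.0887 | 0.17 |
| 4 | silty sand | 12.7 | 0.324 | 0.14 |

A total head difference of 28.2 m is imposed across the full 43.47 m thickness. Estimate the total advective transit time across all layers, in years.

With flow normal to the layers, continuity requires the same specific discharge q through every layer.
Σ(b_i/K_i) = 9.03/9.02 + 11.9/1.50e-05 + 9.84/0.0887 + 12.7/0.324 = 7.935e+05 d.
q = Δh / Σ(b_i/K_i) = 28.2 / 7.935e+05 = 3.554e-05 m/day.
In each layer the seepage velocity is v_i = q/n_i, so the layer transit time is t_i = b_i·n_i / q:
  layer 1 (weathered basalt): t_1 = 9.03 × 0.14 / 3.554e-05 = 35572 d
  layer 2 (clay): t_2 = 11.9 × 0.06 / 3.554e-05 = 20090 d
  layer 3 (fractured sandstone): t_3 = 9.84 × 0.17 / 3.554e-05 = 47069 d
  layer 4 (silty sand): t_4 = 12.7 × 0.14 / 3.554e-05 = 50029 d
Total t = Σ t_i = 1.528e+05 days = 418.2 years.

418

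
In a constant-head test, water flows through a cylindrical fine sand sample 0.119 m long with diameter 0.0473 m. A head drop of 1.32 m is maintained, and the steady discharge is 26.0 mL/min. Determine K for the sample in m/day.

1.92

Cross-sectional area A = π·(d/2)² = π × (0.0473/2)² = 0.001757 m².
Convert discharge: 26.0 mL/min = 4.333e-07 m³/s.
Darcy's law rearranged: K = Q·L / (A·Δh) = 4.333e-07 × 0.119 / (0.001757 × 1.32) = 2.223e-05 m/s = 1.921 m/day.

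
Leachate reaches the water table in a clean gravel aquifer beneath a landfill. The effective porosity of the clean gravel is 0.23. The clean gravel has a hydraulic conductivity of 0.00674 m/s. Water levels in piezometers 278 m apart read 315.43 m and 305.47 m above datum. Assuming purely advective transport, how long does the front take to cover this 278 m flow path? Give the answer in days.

3.06

Convert K: 0.00674 m/s × 86400 = 582.3 m/day.
Hydraulic gradient i = (315.43 − 305.47) / 278 = 9.96 / 278 = 0.03583.
Darcy flux q = K · i = 582.3 × 0.03583 = 20.86 m/day.
Seepage velocity v = q / n_e = 20.86 / 0.23 = 90.71 m/day.
Travel time t = L / v = 278 / 90.71 = 3.065 days.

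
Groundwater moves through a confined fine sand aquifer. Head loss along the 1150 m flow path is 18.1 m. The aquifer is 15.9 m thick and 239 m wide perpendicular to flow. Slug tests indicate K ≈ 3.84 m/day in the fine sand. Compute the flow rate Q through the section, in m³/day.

230

Cross-sectional area A = 239 × 15.9 = 3800 m².
Hydraulic gradient i = Δh / L = 18.1 / 1150 = 0.01574.
Darcy's law: Q = K · A · i = 3.840 × 3800 × 0.01574 = 229.7 m³/day.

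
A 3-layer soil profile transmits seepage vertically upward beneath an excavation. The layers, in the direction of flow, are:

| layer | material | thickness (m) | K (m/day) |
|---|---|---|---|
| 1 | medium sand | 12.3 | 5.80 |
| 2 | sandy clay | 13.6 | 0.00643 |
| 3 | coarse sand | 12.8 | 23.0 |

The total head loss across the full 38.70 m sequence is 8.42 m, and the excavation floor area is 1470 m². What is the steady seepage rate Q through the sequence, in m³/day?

Flow is perpendicular to layering, so the layers act in series and the equivalent K is the thickness-weighted harmonic mean.
Total thickness L = 12.3 + 13.6 + 12.8 = 38.70 m.
Σ(b_i/K_i) = 12.3/5.80 + 13.6/0.00643 + 12.8/23.0 = 2118 d.
K_eq = L / Σ(b_i/K_i) = 38.70 / 2118 = 0.01827 m/day.
Q = K_eq · A · (Δh/L) = 0.01827 × 1470 × (8.42/38.70) = 5.845 m³/day.

5.84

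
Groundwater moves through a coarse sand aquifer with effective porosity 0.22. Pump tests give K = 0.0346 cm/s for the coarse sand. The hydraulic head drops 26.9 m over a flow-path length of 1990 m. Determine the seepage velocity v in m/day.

Convert K: 0.0346 cm/s × 864 = 29.89 m/day.
Hydraulic gradient i = Δh / L = 26.9 / 1990 = 0.01352.
Darcy flux q = K · i = 29.89 × 0.01352 = 0.4041 m/day.
Seepage velocity v = q / n_e = 0.4041 / 0.22 = 1.837 m/day.

1.84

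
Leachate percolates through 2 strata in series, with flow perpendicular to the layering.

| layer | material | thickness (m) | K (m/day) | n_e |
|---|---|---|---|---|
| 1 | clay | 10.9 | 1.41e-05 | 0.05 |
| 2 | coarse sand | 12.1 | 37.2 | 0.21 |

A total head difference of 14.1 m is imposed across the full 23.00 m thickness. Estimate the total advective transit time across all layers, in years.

With flow normal to the layers, continuity requires the same specific discharge q through every layer.
Σ(b_i/K_i) = 10.9/1.41e-05 + 12.1/37.2 = 7.730e+05 d.
q = Δh / Σ(b_i/K_i) = 14.1 / 7.730e+05 = 1.824e-05 m/day.
In each layer the seepage velocity is v_i = q/n_i, so the layer transit time is t_i = b_i·n_i / q:
  layer 1 (clay): t_1 = 10.9 × 0.05 / 1.824e-05 = 29880 d
  layer 2 (coarse sand): t_2 = 12.1 × 0.21 / 1.824e-05 = 1.393e+05 d
Total t = Σ t_i = 1.692e+05 days = 463.2 years.

463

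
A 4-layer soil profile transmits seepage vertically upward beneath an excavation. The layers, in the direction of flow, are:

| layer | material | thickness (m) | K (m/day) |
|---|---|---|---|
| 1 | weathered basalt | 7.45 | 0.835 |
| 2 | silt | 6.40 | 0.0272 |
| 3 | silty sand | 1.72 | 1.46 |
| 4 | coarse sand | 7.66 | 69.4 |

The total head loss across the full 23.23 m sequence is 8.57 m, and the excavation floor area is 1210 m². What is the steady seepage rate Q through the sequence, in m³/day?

42.2

Flow is perpendicular to layering, so the layers act in series and the equivalent K is the thickness-weighted harmonic mean.
Total thickness L = 7.45 + 6.40 + 1.72 + 7.66 = 23.23 m.
Σ(b_i/K_i) = 7.45/0.835 + 6.40/0.0272 + 1.72/1.46 + 7.66/69.4 = 245.5 d.
K_eq = L / Σ(b_i/K_i) = 23.23 / 245.5 = 0.09462 m/day.
Q = K_eq · A · (Δh/L) = 0.09462 × 1210 × (8.57/23.23) = 42.24 m³/day.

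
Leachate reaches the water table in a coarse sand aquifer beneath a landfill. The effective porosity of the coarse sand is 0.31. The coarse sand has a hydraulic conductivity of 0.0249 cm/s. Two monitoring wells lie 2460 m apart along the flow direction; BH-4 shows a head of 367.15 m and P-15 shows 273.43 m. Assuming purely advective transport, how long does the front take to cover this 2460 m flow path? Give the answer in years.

Convert K: 0.0249 cm/s × 864 = 21.51 m/day.
Hydraulic gradient i = (367.15 − 273.43) / 2460 = 93.72 / 2460 = 0.03810.
Darcy flux q = K · i = 21.51 × 0.03810 = 0.8196 m/day.
Seepage velocity v = q / n_e = 0.8196 / 0.31 = 2.644 m/day.
Travel time t = L / v = 2460 / 2.644 = 930.4 days = 2.547 years.

2.55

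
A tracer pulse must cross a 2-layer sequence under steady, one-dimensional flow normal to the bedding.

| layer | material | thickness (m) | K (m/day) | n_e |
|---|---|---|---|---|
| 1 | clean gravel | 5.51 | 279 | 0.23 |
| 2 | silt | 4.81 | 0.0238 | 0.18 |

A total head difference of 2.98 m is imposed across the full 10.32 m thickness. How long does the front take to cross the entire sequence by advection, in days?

145

With flow normal to the layers, continuity requires the same specific discharge q through every layer.
Σ(b_i/K_i) = 5.51/279 + 4.81/0.0238 = 202.1 d.
q = Δh / Σ(b_i/K_i) = 2.98 / 202.1 = 0.01474 m/day.
In each layer the seepage velocity is v_i = q/n_i, so the layer transit time is t_i = b_i·n_i / q:
  layer 1 (clean gravel): t_1 = 5.51 × 0.23 / 0.01474 = 85.96 d
  layer 2 (silt): t_2 = 4.81 × 0.18 / 0.01474 = 58.72 d
Total t = Σ t_i = 144.7 days.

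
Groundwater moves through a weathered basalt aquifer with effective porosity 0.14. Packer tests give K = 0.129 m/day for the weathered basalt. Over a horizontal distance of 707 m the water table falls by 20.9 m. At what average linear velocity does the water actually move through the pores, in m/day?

0.0272

Hydraulic gradient i = Δh / L = 20.9 / 707 = 0.02956.
Darcy flux q = K · i = 0.1290 × 0.02956 = 0.003813 m/day.
Seepage velocity v = q / n_e = 0.003813 / 0.14 = 0.02724 m/day.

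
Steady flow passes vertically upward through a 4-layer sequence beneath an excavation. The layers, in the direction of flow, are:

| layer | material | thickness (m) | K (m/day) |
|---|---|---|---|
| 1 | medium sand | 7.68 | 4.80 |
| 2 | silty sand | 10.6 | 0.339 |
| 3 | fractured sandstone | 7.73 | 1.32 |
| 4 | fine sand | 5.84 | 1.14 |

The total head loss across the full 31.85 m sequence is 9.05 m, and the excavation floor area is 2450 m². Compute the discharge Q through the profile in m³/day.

506

Flow is perpendicular to layering, so the layers act in series and the equivalent K is the thickness-weighted harmonic mean.
Total thickness L = 7.68 + 10.6 + 7.73 + 5.84 = 31.85 m.
Σ(b_i/K_i) = 7.68/4.80 + 10.6/0.339 + 7.73/1.32 + 5.84/1.14 = 43.85 d.
K_eq = L / Σ(b_i/K_i) = 31.85 / 43.85 = 0.7264 m/day.
Q = K_eq · A · (Δh/L) = 0.7264 × 2450 × (9.05/31.85) = 505.7 m³/day.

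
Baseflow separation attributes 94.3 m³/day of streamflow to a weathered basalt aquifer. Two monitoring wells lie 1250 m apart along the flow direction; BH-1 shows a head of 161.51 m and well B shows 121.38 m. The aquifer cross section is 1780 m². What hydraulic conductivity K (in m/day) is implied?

1.65

Hydraulic gradient i = (161.51 − 121.38) / 1250 = 40.13 / 1250 = 0.03210.
From Q = K·A·i, K = Q / (A·i) = 94.3 / (1780 × 0.03210) = 1.650 m/day.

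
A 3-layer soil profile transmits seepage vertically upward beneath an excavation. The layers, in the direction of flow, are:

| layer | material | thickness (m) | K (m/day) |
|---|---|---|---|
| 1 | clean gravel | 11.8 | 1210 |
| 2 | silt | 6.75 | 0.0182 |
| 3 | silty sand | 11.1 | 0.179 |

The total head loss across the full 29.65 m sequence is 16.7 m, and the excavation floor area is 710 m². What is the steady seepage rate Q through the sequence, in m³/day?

27.4

Flow is perpendicular to layering, so the layers act in series and the equivalent K is the thickness-weighted harmonic mean.
Total thickness L = 11.8 + 6.75 + 11.1 = 29.65 m.
Σ(b_i/K_i) = 11.8/1210 + 6.75/0.0182 + 11.1/0.179 = 432.9 d.
K_eq = L / Σ(b_i/K_i) = 29.65 / 432.9 = 0.06849 m/day.
Q = K_eq · A · (Δh/L) = 0.06849 × 710 × (16.7/29.65) = 27.39 m³/day.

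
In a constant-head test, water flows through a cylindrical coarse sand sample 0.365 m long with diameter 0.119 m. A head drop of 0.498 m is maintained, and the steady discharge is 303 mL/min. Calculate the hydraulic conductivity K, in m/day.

28.8

Cross-sectional area A = π·(d/2)² = π × (0.119/2)² = 0.01112 m².
Convert discharge: 303 mL/min = 5.050e-06 m³/s.
Darcy's law rearranged: K = Q·L / (A·Δh) = 5.050e-06 × 0.365 / (0.01112 × 0.498) = 0.0003328 m/s = 28.75 m/day.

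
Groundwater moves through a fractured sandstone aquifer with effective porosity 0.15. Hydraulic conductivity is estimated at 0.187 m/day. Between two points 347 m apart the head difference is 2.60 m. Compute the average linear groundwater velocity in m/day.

Hydraulic gradient i = Δh / L = 2.60 / 347 = 0.007493.
Darcy flux q = K · i = 0.1870 × 0.007493 = 0.001401 m/day.
Seepage velocity v = q / n_e = 0.001401 / 0.15 = 0.009341 m/day.

0.00934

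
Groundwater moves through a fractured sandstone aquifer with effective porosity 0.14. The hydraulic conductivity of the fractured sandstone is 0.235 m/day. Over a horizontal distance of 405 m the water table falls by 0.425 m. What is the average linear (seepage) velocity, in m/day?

0.00176

Hydraulic gradient i = Δh / L = 0.425 / 405 = 0.001049.
Darcy flux q = K · i = 0.2350 × 0.001049 = 0.0002466 m/day.
Seepage velocity v = q / n_e = 0.0002466 / 0.14 = 0.001761 m/day.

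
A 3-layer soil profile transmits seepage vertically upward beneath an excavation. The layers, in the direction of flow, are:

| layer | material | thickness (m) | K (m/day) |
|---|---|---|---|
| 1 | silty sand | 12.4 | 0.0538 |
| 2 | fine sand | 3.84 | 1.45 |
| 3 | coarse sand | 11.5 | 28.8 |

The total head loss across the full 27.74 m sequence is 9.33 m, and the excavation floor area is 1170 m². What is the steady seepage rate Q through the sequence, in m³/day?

46.7

Flow is perpendicular to layering, so the layers act in series and the equivalent K is the thickness-weighted harmonic mean.
Total thickness L = 12.4 + 3.84 + 11.5 = 27.74 m.
Σ(b_i/K_i) = 12.4/0.0538 + 3.84/1.45 + 11.5/28.8 = 233.5 d.
K_eq = L / Σ(b_i/K_i) = 27.74 / 233.5 = 0.1188 m/day.
Q = K_eq · A · (Δh/L) = 0.1188 × 1170 × (9.33/27.74) = 46.74 m³/day.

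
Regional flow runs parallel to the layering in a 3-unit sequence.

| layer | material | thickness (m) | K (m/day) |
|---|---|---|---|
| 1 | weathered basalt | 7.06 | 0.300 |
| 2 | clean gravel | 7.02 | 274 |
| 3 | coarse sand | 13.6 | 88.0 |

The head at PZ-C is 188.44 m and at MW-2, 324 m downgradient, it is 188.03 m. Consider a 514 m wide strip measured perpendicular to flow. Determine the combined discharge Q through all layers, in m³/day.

2030

Flow is parallel to layering, so each bed carries its own Darcy discharge and the transmissivities add.
Σ(K_i·b_i) = 0.300×7.06 + 274×7.02 + 88.0×13.6 = 3122 m²/day.
Hydraulic gradient i = (188.44 − 188.03) / 324 = 0.41 / 324 = 0.001265.
Q = Σ(K_i·b_i) · W · i = 3122 × 514 × 0.001265 = 2031 m³/day.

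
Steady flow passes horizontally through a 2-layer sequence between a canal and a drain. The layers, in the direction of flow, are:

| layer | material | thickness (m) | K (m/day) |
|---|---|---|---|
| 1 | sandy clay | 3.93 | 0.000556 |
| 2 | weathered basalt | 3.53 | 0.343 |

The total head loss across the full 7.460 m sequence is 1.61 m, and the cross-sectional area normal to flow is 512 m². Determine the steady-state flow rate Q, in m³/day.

0.116

Flow is perpendicular to layering, so the layers act in series and the equivalent K is the thickness-weighted harmonic mean.
Total thickness L = 3.93 + 3.53 = 7.460 m.
Σ(b_i/K_i) = 3.93/0.000556 + 3.53/0.343 = 7079 d.
K_eq = L / Σ(b_i/K_i) = 7.460 / 7079 = 0.001054 m/day.
Q = K_eq · A · (Δh/L) = 0.001054 × 512 × (1.61/7.460) = 0.1165 m³/day.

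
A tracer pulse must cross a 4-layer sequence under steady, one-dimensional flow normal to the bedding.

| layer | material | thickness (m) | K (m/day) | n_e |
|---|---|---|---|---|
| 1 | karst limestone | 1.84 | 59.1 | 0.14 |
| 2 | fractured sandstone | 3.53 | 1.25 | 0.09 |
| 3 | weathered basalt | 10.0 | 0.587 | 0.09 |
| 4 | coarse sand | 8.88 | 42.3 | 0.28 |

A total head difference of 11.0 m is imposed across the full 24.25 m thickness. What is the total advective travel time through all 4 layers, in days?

With flow normal to the layers, continuity requires the same specific discharge q through every layer.
Σ(b_i/K_i) = 1.84/59.1 + 3.53/1.25 + 10.0/0.587 + 8.88/42.3 = 20.10 d.
q = Δh / Σ(b_i/K_i) = 11.0 / 20.10 = 0.5472 m/day.
In each layer the seepage velocity is v_i = q/n_i, so the layer transit time is t_i = b_i·n_i / q:
  layer 1 (karst limestone): t_1 = 1.84 × 0.14 / 0.5472 = 0.4707 d
  layer 2 (fractured sandstone): t_2 = 3.53 × 0.09 / 0.5472 = 0.5805 d
  layer 3 (weathered basalt): t_3 = 10.0 × 0.09 / 0.5472 = 1.645 d
  layer 4 (coarse sand): t_4 = 8.88 × 0.28 / 0.5472 = 4.544 d
Total t = Σ t_i = 7.239 days.

7.24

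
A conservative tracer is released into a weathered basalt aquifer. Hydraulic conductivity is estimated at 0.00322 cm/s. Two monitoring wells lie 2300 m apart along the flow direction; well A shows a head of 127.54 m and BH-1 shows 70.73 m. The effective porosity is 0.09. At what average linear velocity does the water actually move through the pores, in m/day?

Convert K: 0.00322 cm/s × 864 = 2.782 m/day.
Hydraulic gradient i = (127.54 − 70.73) / 2300 = 56.81 / 2300 = 0.02470.
Darcy flux q = K · i = 2.782 × 0.02470 = 0.06872 m/day.
Seepage velocity v = q / n_e = 0.06872 / 0.09 = 0.7635 m/day.

0.764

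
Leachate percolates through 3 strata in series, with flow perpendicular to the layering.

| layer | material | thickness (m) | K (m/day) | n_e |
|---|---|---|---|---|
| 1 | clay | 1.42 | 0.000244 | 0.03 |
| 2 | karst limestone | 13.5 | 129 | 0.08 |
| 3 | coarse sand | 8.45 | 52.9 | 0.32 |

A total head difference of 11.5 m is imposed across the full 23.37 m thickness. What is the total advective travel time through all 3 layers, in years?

5.30

With flow normal to the layers, continuity requires the same specific discharge q through every layer.
Σ(b_i/K_i) = 1.42/0.000244 + 13.5/129 + 8.45/52.9 = 5820 d.
q = Δh / Σ(b_i/K_i) = 11.5 / 5820 = 0.001976 m/day.
In each layer the seepage velocity is v_i = q/n_i, so the layer transit time is t_i = b_i·n_i / q:
  layer 1 (clay): t_1 = 1.42 × 0.03 / 0.001976 = 21.56 d
  layer 2 (karst limestone): t_2 = 13.5 × 0.08 / 0.001976 = 546.6 d
  layer 3 (coarse sand): t_3 = 8.45 × 0.32 / 0.001976 = 1368 d
Total t = Σ t_i = 1937 days = 5.302 years.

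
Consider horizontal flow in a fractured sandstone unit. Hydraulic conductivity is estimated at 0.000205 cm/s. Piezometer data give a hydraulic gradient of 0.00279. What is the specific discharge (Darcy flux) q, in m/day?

Convert K: 0.000205 cm/s × 864 = 0.1771 m/day.
Hydraulic gradient i = 0.00279.
Specific discharge q = K · i = 0.1771 × 0.002790 = 0.0004942 m/day.

0.000494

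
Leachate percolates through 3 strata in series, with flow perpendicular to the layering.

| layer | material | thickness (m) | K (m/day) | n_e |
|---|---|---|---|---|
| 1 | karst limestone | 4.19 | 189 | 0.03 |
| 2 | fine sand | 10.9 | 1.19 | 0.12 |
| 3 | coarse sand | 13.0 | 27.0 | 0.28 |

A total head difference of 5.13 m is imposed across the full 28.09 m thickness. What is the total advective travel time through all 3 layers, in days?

With flow normal to the layers, continuity requires the same specific discharge q through every layer.
Σ(b_i/K_i) = 4.19/189 + 10.9/1.19 + 13.0/27.0 = 9.663 d.
q = Δh / Σ(b_i/K_i) = 5.13 / 9.663 = 0.5309 m/day.
In each layer the seepage velocity is v_i = q/n_i, so the layer transit time is t_i = b_i·n_i / q:
  layer 1 (karst limestone): t_1 = 4.19 × 0.03 / 0.5309 = 0.2368 d
  layer 2 (fine sand): t_2 = 10.9 × 0.12 / 0.5309 = 2.464 d
  layer 3 (coarse sand): t_3 = 13.0 × 0.28 / 0.5309 = 6.857 d
Total t = Σ t_i = 9.557 days.

9.56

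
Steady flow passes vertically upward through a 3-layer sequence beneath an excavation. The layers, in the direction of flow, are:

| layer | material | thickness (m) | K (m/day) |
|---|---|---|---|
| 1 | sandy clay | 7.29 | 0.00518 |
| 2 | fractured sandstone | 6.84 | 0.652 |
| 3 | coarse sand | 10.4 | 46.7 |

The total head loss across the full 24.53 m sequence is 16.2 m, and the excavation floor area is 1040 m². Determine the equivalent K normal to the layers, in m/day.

0.0173

Flow is perpendicular to layering, so the layers act in series and the equivalent K is the thickness-weighted harmonic mean.
Total thickness L = 7.29 + 6.84 + 10.4 = 24.53 m.
Σ(b_i/K_i) = 7.29/0.00518 + 6.84/0.652 + 10.4/46.7 = 1418 d.
K_eq = L / Σ(b_i/K_i) = 24.53 / 1418 = 0.01730 m/day.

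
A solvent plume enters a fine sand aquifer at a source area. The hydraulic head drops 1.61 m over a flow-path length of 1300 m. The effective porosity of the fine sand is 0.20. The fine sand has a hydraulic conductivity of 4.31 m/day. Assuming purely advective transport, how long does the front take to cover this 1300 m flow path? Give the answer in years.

Hydraulic gradient i = Δh / L = 1.61 / 1300 = 0.001238.
Darcy flux q = K · i = 4.310 × 0.001238 = 0.005338 m/day.
Seepage velocity v = q / n_e = 0.005338 / 0.20 = 0.02669 m/day.
Travel time t = L / v = 1300 / 0.02669 = 48709 days = 133.4 years.

133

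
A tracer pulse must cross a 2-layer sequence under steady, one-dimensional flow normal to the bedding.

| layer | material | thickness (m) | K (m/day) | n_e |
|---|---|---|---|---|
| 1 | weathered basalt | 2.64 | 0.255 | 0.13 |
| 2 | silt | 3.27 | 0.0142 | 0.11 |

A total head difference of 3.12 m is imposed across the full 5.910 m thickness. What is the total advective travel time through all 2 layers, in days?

54.2

With flow normal to the layers, continuity requires the same specific discharge q through every layer.
Σ(b_i/K_i) = 2.64/0.255 + 3.27/0.0142 = 240.6 d.
q = Δh / Σ(b_i/K_i) = 3.12 / 240.6 = 0.01297 m/day.
In each layer the seepage velocity is v_i = q/n_i, so the layer transit time is t_i = b_i·n_i / q:
  layer 1 (weathered basalt): t_1 = 2.64 × 0.13 / 0.01297 = 26.47 d
  layer 2 (silt): t_2 = 3.27 × 0.11 / 0.01297 = 27.74 d
Total t = Σ t_i = 54.21 days.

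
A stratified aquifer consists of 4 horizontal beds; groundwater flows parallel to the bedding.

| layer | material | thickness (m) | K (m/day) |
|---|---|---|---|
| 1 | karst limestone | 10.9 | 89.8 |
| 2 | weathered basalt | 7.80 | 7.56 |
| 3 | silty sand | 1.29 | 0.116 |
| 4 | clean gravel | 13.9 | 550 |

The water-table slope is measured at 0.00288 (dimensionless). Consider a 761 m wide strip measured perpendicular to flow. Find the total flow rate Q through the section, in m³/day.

19000

Flow is parallel to layering, so each bed carries its own Darcy discharge and the transmissivities add.
Σ(K_i·b_i) = 89.8×10.9 + 7.56×7.80 + 0.116×1.29 + 550×13.9 = 8683 m²/day.
Hydraulic gradient i = 0.00288.
Q = Σ(K_i·b_i) · W · i = 8683 × 761 × 0.002880 = 19030 m³/day.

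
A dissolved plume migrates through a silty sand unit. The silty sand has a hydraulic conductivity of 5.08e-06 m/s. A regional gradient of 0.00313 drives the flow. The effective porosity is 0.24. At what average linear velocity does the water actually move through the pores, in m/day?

Convert K: 5.08e-06 m/s × 86400 = 0.4389 m/day.
Hydraulic gradient i = 0.00313.
Darcy flux q = K · i = 0.4389 × 0.003130 = 0.001374 m/day.
Seepage velocity v = q / n_e = 0.001374 / 0.24 = 0.005724 m/day.

0.00572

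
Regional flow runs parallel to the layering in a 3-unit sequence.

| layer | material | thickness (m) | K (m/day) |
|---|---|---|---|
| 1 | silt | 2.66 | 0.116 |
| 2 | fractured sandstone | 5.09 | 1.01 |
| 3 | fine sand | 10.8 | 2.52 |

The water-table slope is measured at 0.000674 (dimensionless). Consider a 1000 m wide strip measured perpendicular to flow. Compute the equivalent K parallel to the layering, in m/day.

Flow is parallel to layering, so each bed carries its own Darcy discharge and the transmissivities add.
Σ(K_i·b_i) = 0.116×2.66 + 1.01×5.09 + 2.52×10.8 = 32.67 m²/day.
Total thickness b = 18.55 m, so K_eq = Σ(K_i·b_i)/b = 1.761 m/day.

1.76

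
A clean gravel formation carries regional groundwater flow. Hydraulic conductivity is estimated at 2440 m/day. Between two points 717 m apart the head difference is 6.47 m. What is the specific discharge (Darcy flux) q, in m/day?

22.0

Hydraulic gradient i = Δh / L = 6.47 / 717 = 0.009024.
Specific discharge q = K · i = 2440 × 0.009024 = 22.02 m/day.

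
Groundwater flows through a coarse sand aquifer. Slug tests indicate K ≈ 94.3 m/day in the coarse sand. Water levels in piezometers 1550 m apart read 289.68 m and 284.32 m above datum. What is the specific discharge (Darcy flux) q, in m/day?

0.326

Hydraulic gradient i = (289.68 − 284.32) / 1550 = 5.36 / 1550 = 0.003458.
Specific discharge q = K · i = 94.30 × 0.003458 = 0.3261 m/day.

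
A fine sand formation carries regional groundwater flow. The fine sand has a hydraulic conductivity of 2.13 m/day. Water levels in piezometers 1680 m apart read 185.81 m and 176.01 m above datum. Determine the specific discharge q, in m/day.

0.0124

Hydraulic gradient i = (185.81 − 176.01) / 1680 = 9.8 / 1680 = 0.005833.
Specific discharge q = K · i = 2.130 × 0.005833 = 0.01243 m/day.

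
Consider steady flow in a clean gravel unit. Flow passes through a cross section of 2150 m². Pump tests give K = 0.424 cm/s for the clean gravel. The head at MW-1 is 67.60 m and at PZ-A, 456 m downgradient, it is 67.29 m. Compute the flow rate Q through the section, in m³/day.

Convert K: 0.424 cm/s × 864 = 366.3 m/day.
Hydraulic gradient i = (67.60 − 67.29) / 456 = 0.31 / 456 = 0.0006798.
Darcy's law: Q = K · A · i = 366.3 × 2150 × 0.0006798 = 535.4 m³/day.

535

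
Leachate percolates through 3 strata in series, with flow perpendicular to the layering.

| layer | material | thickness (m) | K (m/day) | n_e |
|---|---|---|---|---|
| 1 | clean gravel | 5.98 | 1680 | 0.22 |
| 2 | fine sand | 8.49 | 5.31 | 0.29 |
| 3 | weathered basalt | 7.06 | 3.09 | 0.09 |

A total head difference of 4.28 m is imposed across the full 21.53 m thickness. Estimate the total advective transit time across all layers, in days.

4.01

With flow normal to the layers, continuity requires the same specific discharge q through every layer.
Σ(b_i/K_i) = 5.98/1680 + 8.49/5.31 + 7.06/3.09 = 3.887 d.
q = Δh / Σ(b_i/K_i) = 4.28 / 3.887 = 1.101 m/day.
In each layer the seepage velocity is v_i = q/n_i, so the layer transit time is t_i = b_i·n_i / q:
  layer 1 (clean gravel): t_1 = 5.98 × 0.22 / 1.101 = 1.195 d
  layer 2 (fine sand): t_2 = 8.49 × 0.29 / 1.101 = 2.236 d
  layer 3 (weathered basalt): t_3 = 7.06 × 0.09 / 1.101 = 0.5771 d
Total t = Σ t_i = 4.008 days.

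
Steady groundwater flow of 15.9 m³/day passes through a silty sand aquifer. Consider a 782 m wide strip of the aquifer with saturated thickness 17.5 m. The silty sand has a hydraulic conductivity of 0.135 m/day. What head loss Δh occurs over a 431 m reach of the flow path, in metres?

3.71

Cross-sectional area A = 782 × 17.5 = 13685 m².
From Q = K·A·i, i = Q / (K·A) = 15.9 / (0.1350 × 13685) = 0.008606.
Head loss Δh = i · L = 0.008606 × 431 = 3.709 m.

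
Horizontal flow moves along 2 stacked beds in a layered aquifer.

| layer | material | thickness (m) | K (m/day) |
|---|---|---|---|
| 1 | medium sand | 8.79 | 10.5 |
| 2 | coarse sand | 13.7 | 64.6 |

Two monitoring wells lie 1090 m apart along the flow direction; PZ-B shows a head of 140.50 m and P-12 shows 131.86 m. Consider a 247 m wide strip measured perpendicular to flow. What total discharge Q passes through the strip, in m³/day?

Flow is parallel to layering, so each bed carries its own Darcy discharge and the transmissivities add.
Σ(K_i·b_i) = 10.5×8.79 + 64.6×13.7 = 977.3 m²/day.
Hydraulic gradient i = (140.50 − 131.86) / 1090 = 8.64 / 1090 = 0.007927.
Q = Σ(K_i·b_i) · W · i = 977.3 × 247 × 0.007927 = 1913 m³/day.

1910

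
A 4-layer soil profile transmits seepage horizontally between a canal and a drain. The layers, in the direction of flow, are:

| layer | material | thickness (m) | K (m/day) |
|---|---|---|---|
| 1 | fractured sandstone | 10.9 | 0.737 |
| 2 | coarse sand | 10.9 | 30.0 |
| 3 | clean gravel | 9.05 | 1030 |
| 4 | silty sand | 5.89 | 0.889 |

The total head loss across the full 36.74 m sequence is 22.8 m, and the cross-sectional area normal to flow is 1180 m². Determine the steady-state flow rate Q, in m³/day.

Flow is perpendicular to layering, so the layers act in series and the equivalent K is the thickness-weighted harmonic mean.
Total thickness L = 10.9 + 10.9 + 9.05 + 5.89 = 36.74 m.
Σ(b_i/K_i) = 10.9/0.737 + 10.9/30.0 + 9.05/1030 + 5.89/0.889 = 21.79 d.
K_eq = L / Σ(b_i/K_i) = 36.74 / 21.79 = 1.686 m/day.
Q = K_eq · A · (Δh/L) = 1.686 × 1180 × (22.8/36.74) = 1235 m³/day.

1230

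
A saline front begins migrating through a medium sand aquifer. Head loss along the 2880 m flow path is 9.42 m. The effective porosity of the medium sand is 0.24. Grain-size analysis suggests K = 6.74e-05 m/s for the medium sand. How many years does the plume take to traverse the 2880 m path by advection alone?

99.4

Convert K: 6.74e-05 m/s × 86400 = 5.823 m/day.
Hydraulic gradient i = Δh / L = 9.42 / 2880 = 0.003271.
Darcy flux q = K · i = 5.823 × 0.003271 = 0.01905 m/day.
Seepage velocity v = q / n_e = 0.01905 / 0.24 = 0.07936 m/day.
Travel time t = L / v = 2880 / 0.07936 = 36289 days = 99.35 years.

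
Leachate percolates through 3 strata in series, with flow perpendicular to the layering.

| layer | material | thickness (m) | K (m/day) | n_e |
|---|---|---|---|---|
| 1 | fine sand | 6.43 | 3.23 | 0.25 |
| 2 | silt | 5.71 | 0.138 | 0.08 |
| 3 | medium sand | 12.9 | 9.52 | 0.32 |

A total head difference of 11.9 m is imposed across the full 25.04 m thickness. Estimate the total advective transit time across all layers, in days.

23.3

With flow normal to the layers, continuity requires the same specific discharge q through every layer.
Σ(b_i/K_i) = 6.43/3.23 + 5.71/0.138 + 12.9/9.52 = 44.72 d.
q = Δh / Σ(b_i/K_i) = 11.9 / 44.72 = 0.2661 m/day.
In each layer the seepage velocity is v_i = q/n_i, so the layer transit time is t_i = b_i·n_i / q:
  layer 1 (fine sand): t_1 = 6.43 × 0.25 / 0.2661 = 6.041 d
  layer 2 (silt): t_2 = 5.71 × 0.08 / 0.2661 = 1.717 d
  layer 3 (medium sand): t_3 = 12.9 × 0.32 / 0.2661 = 15.51 d
Total t = Σ t_i = 23.27 days.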